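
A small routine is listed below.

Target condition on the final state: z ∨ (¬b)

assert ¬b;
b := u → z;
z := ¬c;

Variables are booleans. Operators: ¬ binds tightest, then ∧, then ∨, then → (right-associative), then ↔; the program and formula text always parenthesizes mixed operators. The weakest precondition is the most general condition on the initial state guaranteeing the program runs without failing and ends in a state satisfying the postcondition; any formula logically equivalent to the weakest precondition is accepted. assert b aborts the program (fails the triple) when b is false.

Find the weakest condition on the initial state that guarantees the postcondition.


Working backward. After the program, z ∨ (¬b) must hold.
Before z := ¬c: (¬c) ∨ (¬b)
Before b := u → z: (¬c) ∨ (¬(u → z))
Before assert ¬b: (¬b) ∧ ((¬c) ∨ (¬(u → z)))
Answer: WP = (¬b) ∧ ((¬c) ∨ (¬(u → z)))


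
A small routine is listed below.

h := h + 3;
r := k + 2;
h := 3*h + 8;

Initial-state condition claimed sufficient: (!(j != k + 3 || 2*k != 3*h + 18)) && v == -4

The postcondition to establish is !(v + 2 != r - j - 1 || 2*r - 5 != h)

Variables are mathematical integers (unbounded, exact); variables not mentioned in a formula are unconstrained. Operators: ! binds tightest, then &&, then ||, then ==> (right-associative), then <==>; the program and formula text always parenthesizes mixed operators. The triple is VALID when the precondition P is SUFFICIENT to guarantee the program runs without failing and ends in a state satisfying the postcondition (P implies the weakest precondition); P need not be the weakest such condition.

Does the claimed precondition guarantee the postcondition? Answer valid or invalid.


Working backward. After the program, the postcondition !(v + 2 != r - j - 1 || 2*r - 5 != h) must hold; in canonical form it is !(j + v != r - 3 || 2*r != h + 5).
Before h := 3*h + 8: !(j + v != r - 3 || 2*r != 3*h + 13)
Before r := k + 2: !(j + v != k - 1 || 2*k != 3*h + 9)
Before h := h + 3: !(j + v != k - 1 || 2*k != 3*h + 18)
The weakest precondition is !(j + v != k - 1 || 2*k != 3*h + 18).
Check whether (!(j != k + 3 || 2*k != 3*h + 18)) && v == -4 implies it.
Every state satisfying the precondition satisfies the weakest precondition: the implication holds.
Answer: valid


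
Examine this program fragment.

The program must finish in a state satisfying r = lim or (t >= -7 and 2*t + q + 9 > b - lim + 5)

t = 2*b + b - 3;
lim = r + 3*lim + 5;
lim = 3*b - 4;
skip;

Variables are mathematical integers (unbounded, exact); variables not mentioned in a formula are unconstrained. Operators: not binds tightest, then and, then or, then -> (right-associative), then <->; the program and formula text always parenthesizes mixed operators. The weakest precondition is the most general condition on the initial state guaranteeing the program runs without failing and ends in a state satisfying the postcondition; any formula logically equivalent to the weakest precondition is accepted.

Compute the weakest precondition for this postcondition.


Working backward. After the program, the postcondition r = lim or (t >= -7 and 2*t + q + 9 > b - lim + 5) must hold; in canonical form it is r = lim or (t >= -7 and lim + q + 2*t > b - 4).
Before skip: r = lim or (t >= -7 and lim + q + 2*t > b - 4)
Before lim := 3*b - 4: r = 3*b - 4 or (t >= -7 and 2*b + q + 2*t > 0)
Before lim := r + 3*lim + 5: r = 3*b - 4 or (t >= -7 and 2*b + q + 2*t > 0)
Before t := 2*b + b - 3: r = 3*b - 4 or (3*b >= -4 and 8*b + q > 6)
Answer: WP = r = 3*b - 4 or (3*b >= -4 and 8*b + q > 6)


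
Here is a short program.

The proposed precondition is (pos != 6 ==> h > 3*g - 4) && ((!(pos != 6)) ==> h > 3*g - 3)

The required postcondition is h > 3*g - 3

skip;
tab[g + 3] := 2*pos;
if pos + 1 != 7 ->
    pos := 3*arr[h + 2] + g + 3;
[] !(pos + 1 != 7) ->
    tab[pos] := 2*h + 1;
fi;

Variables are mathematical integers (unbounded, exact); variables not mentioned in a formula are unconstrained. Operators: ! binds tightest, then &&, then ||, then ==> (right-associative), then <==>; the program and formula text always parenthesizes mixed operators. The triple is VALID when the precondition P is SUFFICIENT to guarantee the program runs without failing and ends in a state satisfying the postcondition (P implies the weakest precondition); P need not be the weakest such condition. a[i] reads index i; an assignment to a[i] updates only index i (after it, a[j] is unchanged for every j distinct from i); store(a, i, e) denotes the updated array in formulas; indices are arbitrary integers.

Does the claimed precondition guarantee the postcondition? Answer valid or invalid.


Working backward. After the program, h > 3*g - 3 must hold.
Then branch requires h > 3*g - 3; else branch requires h > 3*g - 3.
Before the if: (pos != 6 ==> h > 3*g - 3) && ((!(pos != 6)) ==> h > 3*g - 3)
Before tab[g + 3] := 2*pos: (pos != 6 ==> h > 3*g - 3) && ((!(pos != 6)) ==> h > 3*g - 3)
Before skip: (pos != 6 ==> h > 3*g - 3) && ((!(pos != 6)) ==> h > 3*g - 3)
The weakest precondition is (pos != 6 ==> h > 3*g - 3) && ((!(pos != 6)) ==> h > 3*g - 3).
Check whether (pos != 6 ==> h > 3*g - 4) && ((!(pos != 6)) ==> h > 3*g - 3) implies it.
Countermodel: at the initial state g = 0, h = -3, pos = 7, the precondition holds but the weakest precondition fails.
Answer: invalid


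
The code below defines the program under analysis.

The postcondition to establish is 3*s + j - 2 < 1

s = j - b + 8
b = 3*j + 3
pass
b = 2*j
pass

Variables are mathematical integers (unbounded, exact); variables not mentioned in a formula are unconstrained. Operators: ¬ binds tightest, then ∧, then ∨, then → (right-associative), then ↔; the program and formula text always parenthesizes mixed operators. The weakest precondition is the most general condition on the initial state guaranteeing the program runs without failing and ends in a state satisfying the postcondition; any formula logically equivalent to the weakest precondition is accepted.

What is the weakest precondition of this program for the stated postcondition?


Working backward. After the program, the postcondition 3*s + j - 2 < 1 must hold; in canonical form it is j + 3*s < 3.
Before skip: j + 3*s < 3
Before b := 2*j: j + 3*s < 3
Before skip: j + 3*s < 3
Before b := 3*j + 3: j + 3*s < 3
Before s := j - b + 8: 4*j < 3*b - 21
Answer: WP = 4*j < 3*b - 21


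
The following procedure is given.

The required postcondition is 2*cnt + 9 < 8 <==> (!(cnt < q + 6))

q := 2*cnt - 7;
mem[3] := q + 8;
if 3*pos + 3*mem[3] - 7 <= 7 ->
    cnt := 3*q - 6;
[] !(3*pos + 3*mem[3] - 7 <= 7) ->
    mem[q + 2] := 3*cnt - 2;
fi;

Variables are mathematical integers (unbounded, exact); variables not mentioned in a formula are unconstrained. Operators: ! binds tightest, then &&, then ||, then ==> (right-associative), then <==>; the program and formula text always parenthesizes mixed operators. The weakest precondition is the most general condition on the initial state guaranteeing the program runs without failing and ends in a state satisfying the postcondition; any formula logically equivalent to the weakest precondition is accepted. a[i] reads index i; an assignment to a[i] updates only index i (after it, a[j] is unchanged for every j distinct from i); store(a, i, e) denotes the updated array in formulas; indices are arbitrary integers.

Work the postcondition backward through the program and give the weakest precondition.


Working backward. After the program, the postcondition 2*cnt + 9 < 8 <==> (!(cnt < q + 6)) must hold; in canonical form it is 2*cnt < -1 <==> (!(cnt < q + 6)).
Then branch requires 6*q < 11 <==> (!(2*q < 12)); else branch requires 2*cnt < -1 <==> (!(cnt < q + 6)).
Before the if: (3*mem[3] + 3*pos <= 14 ==> (6*q < 11 <==> (!(2*q < 12)))) && ((!(3*mem[3] + 3*pos <= 14)) ==> (2*cnt < -1 <==> (!(cnt < q + 6))))
Before mem[3] := q + 8: (3*pos + 3*q <= -10 ==> (6*q < 11 <==> (!(2*q < 12)))) && ((!(3*pos + 3*q <= -10)) ==> (2*cnt < -1 <==> (!(cnt < q + 6))))
Before q := 2*cnt - 7: (6*cnt + 3*pos <= 11 ==> (12*cnt < 53 <==> (!(4*cnt < 26)))) && ((!(6*cnt + 3*pos <= 11)) ==> (2*cnt < -1 <==> (!(cnt > 1))))
Answer: WP = (6*cnt + 3*pos <= 11 ==> (12*cnt < 53 <==> (!(4*cnt < 26)))) && ((!(6*cnt + 3*pos <= 11)) ==> (2*cnt < -1 <==> (!(cnt > 1))))


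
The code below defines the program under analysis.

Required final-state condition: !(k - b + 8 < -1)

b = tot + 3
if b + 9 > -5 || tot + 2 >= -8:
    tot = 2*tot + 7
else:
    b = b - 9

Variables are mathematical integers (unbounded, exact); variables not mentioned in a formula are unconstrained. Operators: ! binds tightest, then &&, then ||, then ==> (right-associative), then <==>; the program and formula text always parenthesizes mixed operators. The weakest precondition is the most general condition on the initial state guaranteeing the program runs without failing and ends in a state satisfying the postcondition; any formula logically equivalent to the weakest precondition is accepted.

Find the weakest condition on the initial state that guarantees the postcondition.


Working backward. After the program, the postcondition !(k - b + 8 < -1) must hold; in canonical form it is !(k < b - 9).
Then branch requires !(k < b - 9); else branch requires !(k < b - 18).
Before the if: ((b > -14 || tot >= -10) ==> (!(k < b - 9))) && ((!(b > -14 || tot >= -10)) ==> (!(k < b - 18)))
Before b := tot + 3: ((tot > -17 || tot >= -10) ==> (!(k < tot - 6))) && ((!(tot > -17 || tot >= -10)) ==> (!(k < tot - 15)))
Answer: WP = ((tot > -17 || tot >= -10) ==> (!(k < tot - 6))) && ((!(tot > -17 || tot >= -10)) ==> (!(k < tot - 15)))


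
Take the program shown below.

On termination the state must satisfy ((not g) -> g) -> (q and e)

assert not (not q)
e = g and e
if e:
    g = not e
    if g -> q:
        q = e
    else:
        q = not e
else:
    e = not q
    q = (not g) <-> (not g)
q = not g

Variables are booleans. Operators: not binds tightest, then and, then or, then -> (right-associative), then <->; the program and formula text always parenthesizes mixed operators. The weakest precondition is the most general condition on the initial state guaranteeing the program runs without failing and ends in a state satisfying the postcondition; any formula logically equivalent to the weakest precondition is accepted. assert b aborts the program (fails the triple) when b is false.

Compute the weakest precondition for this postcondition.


Working backward. After the program, ((not g) -> g) -> (q and e) must hold.
Before q := not g: ((not g) -> g) -> ((not g) and e)
Then branch requires (((not e) -> q) -> ((e -> (not e)) -> e)) and ((not ((not e) -> q)) -> ((e -> (not e)) -> e)); else branch requires ((not g) -> g) -> ((not g) and (not q)).
Before the if: (e -> ((((not e) -> q) -> ((e -> (not e)) -> e)) and ((not ((not e) -> q)) -> ((e -> (not e)) -> e)))) and ((not e) -> (((not g) -> g) -> ((not g) and (not q))))
Before e := g and e: ((g and e) -> ((((not (g and e)) -> q) -> (((g and e) -> (not (g and e))) -> (g and e))) and ((not ((not (g and e)) -> q)) -> (((g and e) -> (not (g and e))) -> (g and e))))) and ((not (g and e)) -> (((not g) -> g) -> ((not g) and (not q))))
Before assert not (not q): q and ((g and e) -> ((((not (g and e)) -> q) -> (((g and e) -> (not (g and e))) -> (g and e))) and ((not ((not (g and e)) -> q)) -> (((g and e) -> (not (g and e))) -> (g and e))))) and ((not (g and e)) -> (((not g) -> g) -> ((not g) and (not q))))
Answer: WP = q and ((g and e) -> ((((not (g and e)) -> q) -> (((g and e) -> (not (g and e))) -> (g and e))) and ((not ((not (g and e)) -> q)) -> (((g and e) -> (not (g and e))) -> (g and e))))) and ((not (g and e)) -> (((not g) -> g) -> ((not g) and (not q))))


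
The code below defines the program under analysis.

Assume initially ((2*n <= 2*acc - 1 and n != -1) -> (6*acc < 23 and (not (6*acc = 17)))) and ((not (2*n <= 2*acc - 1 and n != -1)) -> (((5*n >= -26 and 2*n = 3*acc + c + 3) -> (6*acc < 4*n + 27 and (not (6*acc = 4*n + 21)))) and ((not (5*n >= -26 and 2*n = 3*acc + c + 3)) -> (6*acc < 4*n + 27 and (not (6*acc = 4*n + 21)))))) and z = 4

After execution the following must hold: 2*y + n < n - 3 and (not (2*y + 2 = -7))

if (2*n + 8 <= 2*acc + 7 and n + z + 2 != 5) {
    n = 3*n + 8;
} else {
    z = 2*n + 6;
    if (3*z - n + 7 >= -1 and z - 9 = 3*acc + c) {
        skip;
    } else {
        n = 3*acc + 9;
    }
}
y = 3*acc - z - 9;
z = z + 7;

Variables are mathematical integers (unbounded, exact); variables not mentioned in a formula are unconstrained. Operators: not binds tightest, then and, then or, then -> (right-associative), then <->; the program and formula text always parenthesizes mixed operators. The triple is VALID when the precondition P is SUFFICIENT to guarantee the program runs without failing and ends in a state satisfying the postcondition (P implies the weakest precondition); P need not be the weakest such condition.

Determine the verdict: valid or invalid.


Working backward. After the program, the postcondition 2*y + n < n - 3 and (not (2*y + 2 = -7)) must hold; in canonical form it is 2*y < -3 and (not (2*y = -9)).
Before z := z + 7: 2*y < -3 and (not (2*y = -9))
Before y := 3*acc - z - 9: 6*acc < 2*z + 15 and (not (6*acc = 2*z + 9))
Then branch requires 6*acc < 2*z + 15 and (not (6*acc = 2*z + 9)); else branch requires ((5*n >= -26 and 2*n = 3*acc + c + 3) -> (6*acc < 4*n + 27 and (not (6*acc = 4*n + 21)))) and ((not (5*n >= -26 and 2*n = 3*acc + c + 3)) -> (6*acc < 4*n + 27 and (not (6*acc = 4*n + 21)))).
Before the if: ((2*n <= 2*acc - 1 and n + z != 3) -> (6*acc < 2*z + 15 and (not (6*acc = 2*z + 9)))) and ((not (2*n <= 2*acc - 1 and n + z != 3)) -> (((5*n >= -26 and 2*n = 3*acc + c + 3) -> (6*acc < 4*n + 27 and (not (6*acc = 4*n + 21)))) and ((not (5*n >= -26 and 2*n = 3*acc + c + 3)) -> (6*acc < 4*n + 27 and (not (6*acc = 4*n + 21))))))
The weakest precondition is ((2*n <= 2*acc - 1 and n + z != 3) -> (6*acc < 2*z + 15 and (not (6*acc = 2*z + 9)))) and ((not (2*n <= 2*acc - 1 and n + z != 3)) -> (((5*n >= -26 and 2*n = 3*acc + c + 3) -> (6*acc < 4*n + 27 and (not (6*acc = 4*n + 21)))) and ((not (5*n >= -26 and 2*n = 3*acc + c + 3)) -> (6*acc < 4*n + 27 and (not (6*acc = 4*n + 21)))))).
Check whether ((2*n <= 2*acc - 1 and n != -1) -> (6*acc < 23 and (not (6*acc = 17)))) and ((not (2*n <= 2*acc - 1 and n != -1)) -> (((5*n >= -26 and 2*n = 3*acc + c + 3) -> (6*acc < 4*n + 27 and (not (6*acc = 4*n + 21)))) and ((not (5*n >= -26 and 2*n = 3*acc + c + 3)) -> (6*acc < 4*n + 27 and (not (6*acc = 4*n + 21)))))) and z = 4 implies it.
Every state satisfying the precondition satisfies the weakest precondition: the implication holds.
Answer: valid


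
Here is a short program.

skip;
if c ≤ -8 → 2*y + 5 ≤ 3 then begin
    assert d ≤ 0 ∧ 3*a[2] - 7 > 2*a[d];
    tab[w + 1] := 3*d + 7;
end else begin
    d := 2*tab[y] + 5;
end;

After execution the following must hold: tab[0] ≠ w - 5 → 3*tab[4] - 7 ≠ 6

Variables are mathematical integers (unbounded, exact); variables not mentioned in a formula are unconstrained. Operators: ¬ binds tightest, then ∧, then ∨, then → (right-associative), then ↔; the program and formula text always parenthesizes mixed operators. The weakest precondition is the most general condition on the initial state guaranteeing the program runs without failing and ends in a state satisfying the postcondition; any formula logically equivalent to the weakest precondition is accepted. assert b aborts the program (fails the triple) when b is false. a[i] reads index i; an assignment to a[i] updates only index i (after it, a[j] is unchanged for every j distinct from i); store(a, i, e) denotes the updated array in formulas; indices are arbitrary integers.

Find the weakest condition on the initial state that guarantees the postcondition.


Working backward. After the program, the postcondition tab[0] ≠ w - 5 → 3*tab[4] - 7 ≠ 6 must hold; in canonical form it is tab[0] ≠ w - 5 → 3*tab[4] ≠ 13.
Then branch requires d ≤ 0 ∧ 3*a[2] > 2*a[d] + 7 ∧ (store(tab, w + 1, 3*d + 7)[0] ≠ w - 5 → 3*store(tab, w + 1, 3*d + 7)[4] ≠ 13); else branch requires tab[0] ≠ w - 5 → 3*tab[4] ≠ 13.
Before the if: ((c ≤ -8 → 2*y ≤ -2) → (d ≤ 0 ∧ 3*a[2] > 2*a[d] + 7 ∧ (store(tab, w + 1, 3*d + 7)[0] ≠ w - 5 → 3*store(tab, w + 1, 3*d + 7)[4] ≠ 13))) ∧ ((¬(c ≤ -8 → 2*y ≤ -2)) → (tab[0] ≠ w - 5 → 3*tab[4] ≠ 13))
Before skip: ((c ≤ -8 → 2*y ≤ -2) → (d ≤ 0 ∧ 3*a[2] > 2*a[d] + 7 ∧ (store(tab, w + 1, 3*d + 7)[0] ≠ w - 5 → 3*store(tab, w + 1, 3*d + 7)[4] ≠ 13))) ∧ ((¬(c ≤ -8 → 2*y ≤ -2)) → (tab[0] ≠ w - 5 → 3*tab[4] ≠ 13))
Answer: WP = ((c ≤ -8 → 2*y ≤ -2) → (d ≤ 0 ∧ 3*a[2] > 2*a[d] + 7 ∧ (store(tab, w + 1, 3*d + 7)[0] ≠ w - 5 → 3*store(tab, w + 1, 3*d + 7)[4] ≠ 13))) ∧ ((¬(c ≤ -8 → 2*y ≤ -2)) → (tab[0] ≠ w - 5 → 3*tab[4] ≠ 13))


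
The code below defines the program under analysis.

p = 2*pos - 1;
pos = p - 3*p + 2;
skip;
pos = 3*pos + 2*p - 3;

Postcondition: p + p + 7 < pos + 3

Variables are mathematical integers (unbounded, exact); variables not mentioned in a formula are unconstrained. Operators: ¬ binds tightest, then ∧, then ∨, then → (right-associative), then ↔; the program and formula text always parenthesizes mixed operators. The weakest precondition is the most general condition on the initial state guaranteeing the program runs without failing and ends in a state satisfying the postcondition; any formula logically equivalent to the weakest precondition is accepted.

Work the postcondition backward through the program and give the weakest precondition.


Working backward. After the program, the postcondition p + p + 7 < pos + 3 must hold; in canonical form it is 2*p < pos - 4.
Before pos := 3*pos + 2*p - 3: 3*pos > 7
Before skip: 3*pos > 7
Before pos := p - 3*p + 2: 6*p < -1
Before p := 2*pos - 1: 12*pos < 5
Answer: WP = 12*pos < 5


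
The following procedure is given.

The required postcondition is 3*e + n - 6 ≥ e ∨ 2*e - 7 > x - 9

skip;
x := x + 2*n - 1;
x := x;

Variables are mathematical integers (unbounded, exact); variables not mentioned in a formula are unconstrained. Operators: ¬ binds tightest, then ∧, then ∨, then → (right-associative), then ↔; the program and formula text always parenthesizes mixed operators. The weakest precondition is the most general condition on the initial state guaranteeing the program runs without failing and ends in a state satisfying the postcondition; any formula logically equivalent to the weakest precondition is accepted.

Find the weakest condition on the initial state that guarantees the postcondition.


Working backward. After the program, the postcondition 3*e + n - 6 ≥ e ∨ 2*e - 7 > x - 9 must hold; in canonical form it is 2*e + n ≥ 6 ∨ 2*e > x - 2.
Before x := x: 2*e + n ≥ 6 ∨ 2*e > x - 2
Before x := x + 2*n - 1: 2*e + n ≥ 6 ∨ 2*e > 2*n + x - 3
Before skip: 2*e + n ≥ 6 ∨ 2*e > 2*n + x - 3
Answer: WP = 2*e + n ≥ 6 ∨ 2*e > 2*n + x - 3


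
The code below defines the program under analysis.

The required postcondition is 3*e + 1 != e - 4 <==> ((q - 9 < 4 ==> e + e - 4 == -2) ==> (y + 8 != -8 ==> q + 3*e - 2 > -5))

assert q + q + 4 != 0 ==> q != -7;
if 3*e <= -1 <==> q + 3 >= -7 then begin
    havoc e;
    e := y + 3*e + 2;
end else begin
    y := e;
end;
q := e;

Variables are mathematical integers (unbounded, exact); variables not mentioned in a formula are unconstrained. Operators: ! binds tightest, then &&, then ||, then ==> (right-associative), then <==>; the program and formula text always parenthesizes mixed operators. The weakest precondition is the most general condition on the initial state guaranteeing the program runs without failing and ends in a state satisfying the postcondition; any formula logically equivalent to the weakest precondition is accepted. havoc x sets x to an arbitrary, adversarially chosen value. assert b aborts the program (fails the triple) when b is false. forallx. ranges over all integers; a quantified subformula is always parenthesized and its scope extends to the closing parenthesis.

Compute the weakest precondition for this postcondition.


Working backward. After the program, the postcondition 3*e + 1 != e - 4 <==> ((q - 9 < 4 ==> e + e - 4 == -2) ==> (y + 8 != -8 ==> q + 3*e - 2 > -5)) must hold; in canonical form it is 2*e != -5 <==> ((q < 13 ==> 2*e == 2) ==> (y != -16 ==> 3*e + q > -3)).
Before q := e: 2*e != -5 <==> ((e < 13 ==> 2*e == 2) ==> (y != -16 ==> 4*e > -3))
Then branch requires forall e_1. (6*e_1 + 2*y != -9 <==> ((3*e_1 + y < 11 ==> 6*e_1 + 2*y == -2) ==> (y != -16 ==> 12*e_1 + 4*y > -11))); else branch requires 2*e != -5 <==> ((e < 13 ==> 2*e == 2) ==> (e != -16 ==> 4*e > -3)).
Before the if: ((3*e <= -1 <==> q >= -10) ==> (forall e_1. (6*e_1 + 2*y != -9 <==> ((3*e_1 + y < 11 ==> 6*e_1 + 2*y == -2) ==> (y != -16 ==> 12*e_1 + 4*y > -11))))) && ((!(3*e <= -1 <==> q >= -10)) ==> (2*e != -5 <==> ((e < 13 ==> 2*e == 2) ==> (e != -16 ==> 4*e > -3))))
Before assert q + q + 4 != 0 ==> q != -7: (2*q != -4 ==> q != -7) && ((3*e <= -1 <==> q >= -10) ==> (forall e_1. (6*e_1 + 2*y != -9 <==> ((3*e_1 + y < 11 ==> 6*e_1 + 2*y == -2) ==> (y != -16 ==> 12*e_1 + 4*y > -11))))) && ((!(3*e <= -1 <==> q >= -10)) ==> (2*e != -5 <==> ((e < 13 ==> 2*e == 2) ==> (e != -16 ==> 4*e > -3))))
Answer: WP = (2*q != -4 ==> q != -7) && ((3*e <= -1 <==> q >= -10) ==> (forall e_1. (6*e_1 + 2*y != -9 <==> ((3*e_1 + y < 11 ==> 6*e_1 + 2*y == -2) ==> (y != -16 ==> 12*e_1 + 4*y > -11))))) && ((!(3*e <= -1 <==> q >= -10)) ==> (2*e != -5 <==> ((e < 13 ==> 2*e == 2) ==> (e != -16 ==> 4*e > -3))))


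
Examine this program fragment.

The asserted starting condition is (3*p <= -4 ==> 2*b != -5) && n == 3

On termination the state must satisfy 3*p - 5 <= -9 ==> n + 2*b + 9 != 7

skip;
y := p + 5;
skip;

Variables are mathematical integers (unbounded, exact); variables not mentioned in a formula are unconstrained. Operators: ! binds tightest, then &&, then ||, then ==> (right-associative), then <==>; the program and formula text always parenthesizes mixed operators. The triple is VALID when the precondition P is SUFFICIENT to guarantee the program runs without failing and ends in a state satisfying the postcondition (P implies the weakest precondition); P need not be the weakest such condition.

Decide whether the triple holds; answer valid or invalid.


Working backward. After the program, the postcondition 3*p - 5 <= -9 ==> n + 2*b + 9 != 7 must hold; in canonical form it is 3*p <= -4 ==> 2*b + n != -2.
Before skip: 3*p <= -4 ==> 2*b + n != -2
Before y := p + 5: 3*p <= -4 ==> 2*b + n != -2
Before skip: 3*p <= -4 ==> 2*b + n != -2
The weakest precondition is 3*p <= -4 ==> 2*b + n != -2.
Check whether (3*p <= -4 ==> 2*b != -5) && n == 3 implies it.
Every state satisfying the precondition satisfies the weakest precondition: the implication holds.
Answer: valid


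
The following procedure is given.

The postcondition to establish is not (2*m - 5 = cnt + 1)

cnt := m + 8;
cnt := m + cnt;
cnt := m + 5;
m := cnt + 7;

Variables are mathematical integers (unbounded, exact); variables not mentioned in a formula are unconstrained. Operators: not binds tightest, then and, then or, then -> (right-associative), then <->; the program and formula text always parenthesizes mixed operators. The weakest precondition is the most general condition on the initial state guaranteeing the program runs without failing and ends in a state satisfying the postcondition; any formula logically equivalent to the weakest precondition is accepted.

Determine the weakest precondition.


Working backward. After the program, the postcondition not (2*m - 5 = cnt + 1) must hold; in canonical form it is not (2*m = cnt + 6).
Before m := cnt + 7: not (cnt = -8)
Before cnt := m + 5: not (m = -13)
Before cnt := m + cnt: not (m = -13)
Before cnt := m + 8: not (m = -13)
Answer: WP = not (m = -13)


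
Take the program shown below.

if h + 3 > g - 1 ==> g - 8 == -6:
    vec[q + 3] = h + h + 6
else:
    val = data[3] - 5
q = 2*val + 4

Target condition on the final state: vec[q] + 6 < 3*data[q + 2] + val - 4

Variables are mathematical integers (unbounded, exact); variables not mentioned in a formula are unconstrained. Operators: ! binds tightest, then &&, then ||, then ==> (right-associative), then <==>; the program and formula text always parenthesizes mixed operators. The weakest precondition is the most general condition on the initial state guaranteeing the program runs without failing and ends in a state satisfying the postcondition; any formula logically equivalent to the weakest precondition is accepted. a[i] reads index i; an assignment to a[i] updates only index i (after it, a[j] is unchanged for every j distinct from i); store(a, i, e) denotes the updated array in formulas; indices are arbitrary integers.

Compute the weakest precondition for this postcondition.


Working backward. After the program, the postcondition vec[q] + 6 < 3*data[q + 2] + val - 4 must hold; in canonical form it is vec[q] < 3*data[q + 2] + val - 10.
Before q := 2*val + 4: vec[2*val + 4] < 3*data[2*val + 6] + val - 10
Then branch requires store(vec, q + 3, 2*h + 6)[2*val + 4] < 3*data[2*val + 6] + val - 10; else branch requires vec[2*data[3] - 6] < data[3] + 3*data[2*data[3] - 4] - 15.
Before the if: ((h > g - 4 ==> g == 2) ==> store(vec, q + 3, 2*h + 6)[2*val + 4] < 3*data[2*val + 6] + val - 10) && ((!(h > g - 4 ==> g == 2)) ==> vec[2*data[3] - 6] < data[3] + 3*data[2*data[3] - 4] - 15)
Answer: WP = ((h > g - 4 ==> g == 2) ==> store(vec, q + 3, 2*h + 6)[2*val + 4] < 3*data[2*val + 6] + val - 10) && ((!(h > g - 4 ==> g == 2)) ==> vec[2*data[3] - 6] < data[3] + 3*data[2*data[3] - 4] - 15)


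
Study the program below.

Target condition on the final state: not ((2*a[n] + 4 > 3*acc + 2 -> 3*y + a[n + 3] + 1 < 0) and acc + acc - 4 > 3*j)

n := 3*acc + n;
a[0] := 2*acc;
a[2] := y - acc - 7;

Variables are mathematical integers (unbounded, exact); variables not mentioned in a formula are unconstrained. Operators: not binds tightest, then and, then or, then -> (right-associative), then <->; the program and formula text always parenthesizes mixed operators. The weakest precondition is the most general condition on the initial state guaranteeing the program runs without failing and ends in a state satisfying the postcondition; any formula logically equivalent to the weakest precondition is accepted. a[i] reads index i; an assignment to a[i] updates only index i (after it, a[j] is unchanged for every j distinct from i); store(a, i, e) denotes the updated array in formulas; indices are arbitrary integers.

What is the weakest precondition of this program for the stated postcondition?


Working backward. After the program, the postcondition not ((2*a[n] + 4 > 3*acc + 2 -> 3*y + a[n + 3] + 1 < 0) and acc + acc - 4 > 3*j) must hold; in canonical form it is not ((2*a[n] > 3*acc - 2 -> a[n + 3] + 3*y < -1) and 2*acc > 3*j + 4).
Before a[2] := y - acc - 7: not ((2*store(a, 2, -acc + y - 7)[n] > 3*acc - 2 -> store(a, 2, -acc + y - 7)[n + 3] + 3*y < -1) and 2*acc > 3*j + 4)
Before a[0] := 2*acc: not ((2*store(store(a, 0, 2*acc), 2, -acc + y - 7)[n] > 3*acc - 2 -> store(store(a, 0, 2*acc), 2, -acc + y - 7)[n + 3] + 3*y < -1) and 2*acc > 3*j + 4)
Before n := 3*acc + n: not ((2*store(store(a, 0, 2*acc), 2, -acc + y - 7)[3*acc + n] > 3*acc - 2 -> store(store(a, 0, 2*acc), 2, -acc + y - 7)[3*acc + n + 3] + 3*y < -1) and 2*acc > 3*j + 4)
Answer: WP = not ((2*store(store(a, 0, 2*acc), 2, -acc + y - 7)[3*acc + n] > 3*acc - 2 -> store(store(a, 0, 2*acc), 2, -acc + y - 7)[3*acc + n + 3] + 3*y < -1) and 2*acc > 3*j + 4)


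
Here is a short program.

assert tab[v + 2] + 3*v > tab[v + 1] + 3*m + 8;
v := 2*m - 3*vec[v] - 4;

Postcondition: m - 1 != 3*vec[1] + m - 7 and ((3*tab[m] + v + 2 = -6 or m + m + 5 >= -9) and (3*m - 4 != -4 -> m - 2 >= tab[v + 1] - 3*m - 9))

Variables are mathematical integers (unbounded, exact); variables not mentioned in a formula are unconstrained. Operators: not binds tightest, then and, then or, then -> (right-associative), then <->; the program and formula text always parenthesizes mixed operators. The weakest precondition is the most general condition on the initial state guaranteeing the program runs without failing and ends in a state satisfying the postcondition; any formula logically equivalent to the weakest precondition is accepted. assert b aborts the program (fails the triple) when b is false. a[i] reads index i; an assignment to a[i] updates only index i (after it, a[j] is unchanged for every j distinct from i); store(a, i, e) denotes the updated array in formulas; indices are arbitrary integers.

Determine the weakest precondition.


Working backward. After the program, the postcondition m - 1 != 3*vec[1] + m - 7 and ((3*tab[m] + v + 2 = -6 or m + m + 5 >= -9) and (3*m - 4 != -4 -> m - 2 >= tab[v + 1] - 3*m - 9)) must hold; in canonical form it is 3*vec[1] != 6 and (3*tab[m] + v = -8 or 2*m >= -14) and (3*m != 0 -> 4*m >= tab[v + 1] - 7).
Before v := 2*m - 3*vec[v] - 4: 3*vec[1] != 6 and (3*tab[m] + 2*m = 3*vec[v] - 4 or 2*m >= -14) and (3*m != 0 -> 4*m >= tab[-3*vec[v] + 2*m - 3] - 7)
Before assert tab[v + 2] + 3*v > tab[v + 1] + 3*m + 8: tab[v + 2] + 3*v > tab[v + 1] + 3*m + 8 and 3*vec[1] != 6 and (3*tab[m] + 2*m = 3*vec[v] - 4 or 2*m >= -14) and (3*m != 0 -> 4*m >= tab[-3*vec[v] + 2*m - 3] - 7)
Answer: WP = tab[v + 2] + 3*v > tab[v + 1] + 3*m + 8 and 3*vec[1] != 6 and (3*tab[m] + 2*m = 3*vec[v] - 4 or 2*m >= -14) and (3*m != 0 -> 4*m >= tab[-3*vec[v] + 2*m - 3] - 7)


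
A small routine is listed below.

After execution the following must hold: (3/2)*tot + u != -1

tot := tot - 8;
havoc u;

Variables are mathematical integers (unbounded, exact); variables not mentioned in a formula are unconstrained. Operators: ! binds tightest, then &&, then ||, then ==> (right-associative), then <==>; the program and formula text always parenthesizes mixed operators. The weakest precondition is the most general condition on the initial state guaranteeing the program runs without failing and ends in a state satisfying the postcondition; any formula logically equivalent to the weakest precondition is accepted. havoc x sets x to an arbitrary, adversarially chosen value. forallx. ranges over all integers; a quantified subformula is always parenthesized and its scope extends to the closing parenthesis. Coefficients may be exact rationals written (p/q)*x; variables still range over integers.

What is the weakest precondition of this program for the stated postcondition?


Working backward. After the program, (3/2)*tot + u != -1 must hold.
Before havoc u: forall u_1. (3/2)*tot + u_1 != -1
Before tot := tot - 8: forall u_1. (3/2)*tot + u_1 != 11
Answer: WP = forall u_1. (3/2)*tot + u_1 != 11


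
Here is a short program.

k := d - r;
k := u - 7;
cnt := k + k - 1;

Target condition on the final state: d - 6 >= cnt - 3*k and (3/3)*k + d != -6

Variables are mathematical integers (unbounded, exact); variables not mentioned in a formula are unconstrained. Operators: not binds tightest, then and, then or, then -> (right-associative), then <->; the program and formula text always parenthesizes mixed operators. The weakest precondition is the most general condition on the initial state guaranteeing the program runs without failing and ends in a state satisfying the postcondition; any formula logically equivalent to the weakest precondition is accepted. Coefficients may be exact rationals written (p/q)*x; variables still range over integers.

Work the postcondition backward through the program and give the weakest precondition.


Working backward. After the program, the postcondition d - 6 >= cnt - 3*k and (3/3)*k + d != -6 must hold; in canonical form it is d + 3*k >= cnt + 6 and d + k != -6.
Before cnt := k + k - 1: d + k >= 5 and d + k != -6
Before k := u - 7: d + u >= 12 and d + u != 1
Before k := d - r: d + u >= 12 and d + u != 1
Answer: WP = d + u >= 12 and d + u != 1


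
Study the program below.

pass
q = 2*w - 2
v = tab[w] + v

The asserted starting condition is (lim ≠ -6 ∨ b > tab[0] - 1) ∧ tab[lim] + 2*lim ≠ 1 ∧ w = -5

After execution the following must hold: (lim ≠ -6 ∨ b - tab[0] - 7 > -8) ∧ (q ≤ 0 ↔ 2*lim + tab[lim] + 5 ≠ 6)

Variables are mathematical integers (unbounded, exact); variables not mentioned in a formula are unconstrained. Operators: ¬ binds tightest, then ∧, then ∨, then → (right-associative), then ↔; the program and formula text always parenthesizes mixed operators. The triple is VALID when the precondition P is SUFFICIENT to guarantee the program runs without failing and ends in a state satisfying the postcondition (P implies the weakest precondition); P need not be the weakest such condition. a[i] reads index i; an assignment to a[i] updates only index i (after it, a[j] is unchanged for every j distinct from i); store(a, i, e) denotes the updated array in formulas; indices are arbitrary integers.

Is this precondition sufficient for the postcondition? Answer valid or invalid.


Working backward. After the program, the postcondition (lim ≠ -6 ∨ b - tab[0] - 7 > -8) ∧ (q ≤ 0 ↔ 2*lim + tab[lim] + 5 ≠ 6) must hold; in canonical form it is (lim ≠ -6 ∨ b > tab[0] - 1) ∧ (q ≤ 0 ↔ tab[lim] + 2*lim ≠ 1).
Before v := tab[w] + v: (lim ≠ -6 ∨ b > tab[0] - 1) ∧ (q ≤ 0 ↔ tab[lim] + 2*lim ≠ 1)
Before q := 2*w - 2: (lim ≠ -6 ∨ b > tab[0] - 1) ∧ (2*w ≤ 2 ↔ tab[lim] + 2*lim ≠ 1)
Before skip: (lim ≠ -6 ∨ b > tab[0] - 1) ∧ (2*w ≤ 2 ↔ tab[lim] + 2*lim ≠ 1)
The weakest precondition is (lim ≠ -6 ∨ b > tab[0] - 1) ∧ (2*w ≤ 2 ↔ tab[lim] + 2*lim ≠ 1).
Check whether (lim ≠ -6 ∨ b > tab[0] - 1) ∧ tab[lim] + 2*lim ≠ 1 ∧ w = -5 implies it.
Every state satisfying the precondition satisfies the weakest precondition: the implication holds.
Answer: valid


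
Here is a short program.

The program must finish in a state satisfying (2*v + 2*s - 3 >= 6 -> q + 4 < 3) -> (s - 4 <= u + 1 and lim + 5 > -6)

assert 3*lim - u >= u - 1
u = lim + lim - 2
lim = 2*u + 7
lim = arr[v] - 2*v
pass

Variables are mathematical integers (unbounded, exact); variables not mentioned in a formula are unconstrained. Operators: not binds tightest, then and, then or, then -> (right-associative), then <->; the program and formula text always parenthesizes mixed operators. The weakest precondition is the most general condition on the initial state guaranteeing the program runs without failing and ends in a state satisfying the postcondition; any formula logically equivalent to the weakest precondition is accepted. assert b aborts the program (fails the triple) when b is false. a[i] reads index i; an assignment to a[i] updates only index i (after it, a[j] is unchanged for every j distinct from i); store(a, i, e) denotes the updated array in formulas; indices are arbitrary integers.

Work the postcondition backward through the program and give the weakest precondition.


Working backward. After the program, the postcondition (2*v + 2*s - 3 >= 6 -> q + 4 < 3) -> (s - 4 <= u + 1 and lim + 5 > -6) must hold; in canonical form it is (2*s + 2*v >= 9 -> q < -1) -> (s <= u + 5 and lim > -11).
Before skip: (2*s + 2*v >= 9 -> q < -1) -> (s <= u + 5 and lim > -11)
Before lim := arr[v] - 2*v: (2*s + 2*v >= 9 -> q < -1) -> (s <= u + 5 and arr[v] > 2*v - 11)
Before lim := 2*u + 7: (2*s + 2*v >= 9 -> q < -1) -> (s <= u + 5 and arr[v] > 2*v - 11)
Before u := lim + lim - 2: (2*s + 2*v >= 9 -> q < -1) -> (s <= 2*lim + 3 and arr[v] > 2*v - 11)
Before assert 3*lim - u >= u - 1: 3*lim >= 2*u - 1 and ((2*s + 2*v >= 9 -> q < -1) -> (s <= 2*lim + 3 and arr[v] > 2*v - 11))
Answer: WP = 3*lim >= 2*u - 1 and ((2*s + 2*v >= 9 -> q < -1) -> (s <= 2*lim + 3 and arr[v] > 2*v - 11))


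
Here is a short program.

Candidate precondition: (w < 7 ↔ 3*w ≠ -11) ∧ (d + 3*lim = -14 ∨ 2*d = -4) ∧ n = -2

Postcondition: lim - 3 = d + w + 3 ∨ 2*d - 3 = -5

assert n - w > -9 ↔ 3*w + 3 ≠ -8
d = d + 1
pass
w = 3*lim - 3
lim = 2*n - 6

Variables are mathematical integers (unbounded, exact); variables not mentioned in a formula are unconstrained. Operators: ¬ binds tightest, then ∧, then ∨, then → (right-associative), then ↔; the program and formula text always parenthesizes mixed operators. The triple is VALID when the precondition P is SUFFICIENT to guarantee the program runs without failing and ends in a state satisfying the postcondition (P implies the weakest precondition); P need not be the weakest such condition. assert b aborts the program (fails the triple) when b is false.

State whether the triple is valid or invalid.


Working backward. After the program, the postcondition lim - 3 = d + w + 3 ∨ 2*d - 3 = -5 must hold; in canonical form it is lim = d + w + 6 ∨ 2*d = -2.
Before lim := 2*n - 6: 2*n = d + w + 12 ∨ 2*d = -2
Before w := 3*lim - 3: 2*n = d + 3*lim + 9 ∨ 2*d = -2
Before skip: 2*n = d + 3*lim + 9 ∨ 2*d = -2
Before d := d + 1: 2*n = d + 3*lim + 10 ∨ 2*d = -4
Before assert n - w > -9 ↔ 3*w + 3 ≠ -8: (n > w - 9 ↔ 3*w ≠ -11) ∧ (2*n = d + 3*lim + 10 ∨ 2*d = -4)
The weakest precondition is (n > w - 9 ↔ 3*w ≠ -11) ∧ (2*n = d + 3*lim + 10 ∨ 2*d = -4).
Check whether (w < 7 ↔ 3*w ≠ -11) ∧ (d + 3*lim = -14 ∨ 2*d = -4) ∧ n = -2 implies it.
Every state satisfying the precondition satisfies the weakest precondition: the implication holds.
Answer: valid


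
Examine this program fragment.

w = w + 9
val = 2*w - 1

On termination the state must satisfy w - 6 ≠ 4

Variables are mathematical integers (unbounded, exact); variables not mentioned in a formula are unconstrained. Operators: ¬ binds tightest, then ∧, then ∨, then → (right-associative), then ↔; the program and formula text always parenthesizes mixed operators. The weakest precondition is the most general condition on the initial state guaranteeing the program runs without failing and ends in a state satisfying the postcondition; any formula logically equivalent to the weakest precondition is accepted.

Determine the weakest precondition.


Working backward. After the program, the postcondition w - 6 ≠ 4 must hold; in canonical form it is w ≠ 10.
Before val := 2*w - 1: w ≠ 10
Before w := w + 9: w ≠ 1
Answer: WP = w ≠ 1


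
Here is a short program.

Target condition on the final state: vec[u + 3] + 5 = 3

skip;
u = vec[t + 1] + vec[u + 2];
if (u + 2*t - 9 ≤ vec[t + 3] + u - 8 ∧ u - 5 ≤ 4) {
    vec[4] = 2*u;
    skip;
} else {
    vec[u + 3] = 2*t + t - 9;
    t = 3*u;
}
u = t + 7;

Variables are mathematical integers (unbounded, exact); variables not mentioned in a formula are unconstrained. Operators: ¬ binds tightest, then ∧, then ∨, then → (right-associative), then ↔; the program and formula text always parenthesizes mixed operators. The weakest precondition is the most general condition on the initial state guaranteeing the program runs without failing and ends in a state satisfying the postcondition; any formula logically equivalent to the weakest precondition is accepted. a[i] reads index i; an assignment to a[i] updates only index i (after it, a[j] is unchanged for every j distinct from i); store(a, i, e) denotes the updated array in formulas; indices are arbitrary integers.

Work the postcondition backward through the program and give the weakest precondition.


Working backward. After the program, the postcondition vec[u + 3] + 5 = 3 must hold; in canonical form it is vec[u + 3] = -2.
Before u := t + 7: vec[t + 10] = -2
Then branch requires store(vec, 4, 2*u)[t + 10] = -2; else branch requires store(vec, u + 3, 3*t - 9)[3*u + 10] = -2.
Before the if: ((2*t ≤ vec[t + 3] + 1 ∧ u ≤ 9) → store(vec, 4, 2*u)[t + 10] = -2) ∧ ((¬(2*t ≤ vec[t + 3] + 1 ∧ u ≤ 9)) → store(vec, u + 3, 3*t - 9)[3*u + 10] = -2)
Before u := vec[t + 1] + vec[u + 2]: ((2*t ≤ vec[t + 3] + 1 ∧ vec[t + 1] + vec[u + 2] ≤ 9) → store(vec, 4, 2*vec[t + 1] + 2*vec[u + 2])[t + 10] = -2) ∧ ((¬(2*t ≤ vec[t + 3] + 1 ∧ vec[t + 1] + vec[u + 2] ≤ 9)) → store(vec, vec[t + 1] + vec[u + 2] + 3, 3*t - 9)[3*vec[t + 1] + 3*vec[u + 2] + 10] = -2)
Before skip: ((2*t ≤ vec[t + 3] + 1 ∧ vec[t + 1] + vec[u + 2] ≤ 9) → store(vec, 4, 2*vec[t + 1] + 2*vec[u + 2])[t + 10] = -2) ∧ ((¬(2*t ≤ vec[t + 3] + 1 ∧ vec[t + 1] + vec[u + 2] ≤ 9)) → store(vec, vec[t + 1] + vec[u + 2] + 3, 3*t - 9)[3*vec[t + 1] + 3*vec[u + 2] + 10] = -2)
Answer: WP = ((2*t ≤ vec[t + 3] + 1 ∧ vec[t + 1] + vec[u + 2] ≤ 9) → store(vec, 4, 2*vec[t + 1] + 2*vec[u + 2])[t + 10] = -2) ∧ ((¬(2*t ≤ vec[t + 3] + 1 ∧ vec[t + 1] + vec[u + 2] ≤ 9)) → store(vec, vec[t + 1] + vec[u + 2] + 3, 3*t - 9)[3*vec[t + 1] + 3*vec[u + 2] + 10] = -2)
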